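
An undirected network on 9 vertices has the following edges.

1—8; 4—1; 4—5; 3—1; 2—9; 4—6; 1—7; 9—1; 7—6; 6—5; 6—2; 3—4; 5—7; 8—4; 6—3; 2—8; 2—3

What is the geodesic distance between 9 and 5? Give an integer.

3

One shortest route is 9 – 1 – 7 – 5, which uses 3 edges, and at distance 2 from 9 we only reach {3, 4, 6, 7, 8}, which does not include 5. So d(9,5) = 3.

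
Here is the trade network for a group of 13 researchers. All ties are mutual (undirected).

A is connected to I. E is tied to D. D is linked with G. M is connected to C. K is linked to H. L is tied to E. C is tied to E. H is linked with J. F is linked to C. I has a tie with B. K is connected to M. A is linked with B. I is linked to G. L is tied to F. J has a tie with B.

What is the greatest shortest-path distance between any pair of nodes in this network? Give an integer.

6

Eccentricity of each node (its greatest distance to any other): A:6, B:6, C:5, D:5, E:5, F:6, G:5, H:5, I:5, J:6, K:5, L:6, M:5.
The maximum eccentricity is 6, realized for instance by the pair F–A via F – L – E – D – G – I – A. So the diameter is 6.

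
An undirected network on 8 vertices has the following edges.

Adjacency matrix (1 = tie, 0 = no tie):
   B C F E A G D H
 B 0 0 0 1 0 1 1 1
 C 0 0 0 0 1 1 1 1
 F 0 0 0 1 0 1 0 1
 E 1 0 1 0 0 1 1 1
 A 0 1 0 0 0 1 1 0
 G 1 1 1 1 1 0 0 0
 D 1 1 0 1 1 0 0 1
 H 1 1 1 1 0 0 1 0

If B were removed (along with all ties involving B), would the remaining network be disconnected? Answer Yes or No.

Even without B, every remaining node can still reach every other (the residual graph is connected), so B is not a cut vertex.

No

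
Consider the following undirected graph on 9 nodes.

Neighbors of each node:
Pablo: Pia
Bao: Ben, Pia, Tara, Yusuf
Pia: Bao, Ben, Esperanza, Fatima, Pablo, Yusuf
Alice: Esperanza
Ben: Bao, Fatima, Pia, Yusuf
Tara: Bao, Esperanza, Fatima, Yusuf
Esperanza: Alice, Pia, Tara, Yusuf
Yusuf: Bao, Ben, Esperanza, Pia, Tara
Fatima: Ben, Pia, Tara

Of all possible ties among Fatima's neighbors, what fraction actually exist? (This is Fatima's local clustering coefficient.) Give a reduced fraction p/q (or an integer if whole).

1/3

Fatima's neighbors: Ben, Pia, and Tara (k = 3).
Possible neighbor pairs: C(3,2) = 3. Edges among them: Ben–Pia → e = 1.
Clustering(Fatima) = 1/3.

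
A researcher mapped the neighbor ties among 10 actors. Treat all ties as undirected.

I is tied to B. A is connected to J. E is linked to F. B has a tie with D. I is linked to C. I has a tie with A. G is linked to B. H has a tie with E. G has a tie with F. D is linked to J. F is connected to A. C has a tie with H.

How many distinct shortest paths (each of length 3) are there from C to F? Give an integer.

The shortest distance is 3. The length-3 paths are: C–I–A–F; C–H–E–F.
That gives 2 distinct shortest paths.

2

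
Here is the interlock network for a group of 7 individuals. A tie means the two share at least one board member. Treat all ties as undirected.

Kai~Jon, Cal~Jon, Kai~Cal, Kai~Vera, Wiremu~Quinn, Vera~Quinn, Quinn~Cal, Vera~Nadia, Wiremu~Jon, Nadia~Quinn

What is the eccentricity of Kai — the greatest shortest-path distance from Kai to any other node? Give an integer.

2

Distances from Kai: Cal:1, Jon:1, Nadia:2, Quinn:2, Vera:1, Wiremu:2.
The largest is 2 (to Nadia, Quinn, and Wiremu), so the eccentricity of Kai is 2.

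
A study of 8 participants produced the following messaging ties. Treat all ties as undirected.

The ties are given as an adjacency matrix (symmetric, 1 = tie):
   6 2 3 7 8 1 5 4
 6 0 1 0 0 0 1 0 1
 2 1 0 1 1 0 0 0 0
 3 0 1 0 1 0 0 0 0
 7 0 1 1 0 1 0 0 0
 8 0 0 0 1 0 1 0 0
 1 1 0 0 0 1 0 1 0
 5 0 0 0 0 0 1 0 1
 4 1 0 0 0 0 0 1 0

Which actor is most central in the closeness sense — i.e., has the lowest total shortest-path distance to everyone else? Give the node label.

Farness (sum of distances to all others) for each node — 1:12, 2:12, 3:16, 4:15, 5:16, 6:11, 7:13, 8:13.
The smallest farness is 11, for 6, so 6 has the highest closeness.

6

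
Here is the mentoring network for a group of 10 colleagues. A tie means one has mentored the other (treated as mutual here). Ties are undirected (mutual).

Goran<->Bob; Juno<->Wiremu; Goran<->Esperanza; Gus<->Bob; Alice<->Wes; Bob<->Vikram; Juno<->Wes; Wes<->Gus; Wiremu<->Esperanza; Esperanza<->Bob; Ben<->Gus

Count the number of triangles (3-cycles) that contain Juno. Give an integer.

Juno's neighbors are Wes and Wiremu, but none of them are tied to each other, so no triangle contains Juno.

0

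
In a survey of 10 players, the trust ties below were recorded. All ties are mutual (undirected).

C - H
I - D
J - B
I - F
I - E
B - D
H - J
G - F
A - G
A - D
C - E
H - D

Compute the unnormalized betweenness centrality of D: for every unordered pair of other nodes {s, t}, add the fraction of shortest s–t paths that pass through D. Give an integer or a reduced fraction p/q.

35/2

Pairs whose geodesics pass through D — H–B: 1/2; H–A: 1; H–G: 1; H–F: 1; H–I: 1; J–A: 2/2; J–G: 2/2; J–F: 2/2; J–I: 2/2; B–A: 1; B–G: 1; B–F: 1; B–I: 1; B–E: 1 … (+5 more pairs).
All other pairs contribute 0.
Summing the contributions gives betweenness(D) = 35/2.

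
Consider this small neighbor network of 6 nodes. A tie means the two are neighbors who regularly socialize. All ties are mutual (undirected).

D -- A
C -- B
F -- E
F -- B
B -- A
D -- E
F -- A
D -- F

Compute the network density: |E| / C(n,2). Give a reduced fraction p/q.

8/15

There are 8 edges and 6 nodes, so the maximum possible is C(6,2) = 15.
Density = 8/15.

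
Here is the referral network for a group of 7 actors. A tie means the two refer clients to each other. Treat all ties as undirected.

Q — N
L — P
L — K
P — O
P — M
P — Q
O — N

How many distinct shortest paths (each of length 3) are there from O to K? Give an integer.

1

The shortest distance is 3, and the only length-3 path is O–P–L–K. So there is exactly 1 shortest path.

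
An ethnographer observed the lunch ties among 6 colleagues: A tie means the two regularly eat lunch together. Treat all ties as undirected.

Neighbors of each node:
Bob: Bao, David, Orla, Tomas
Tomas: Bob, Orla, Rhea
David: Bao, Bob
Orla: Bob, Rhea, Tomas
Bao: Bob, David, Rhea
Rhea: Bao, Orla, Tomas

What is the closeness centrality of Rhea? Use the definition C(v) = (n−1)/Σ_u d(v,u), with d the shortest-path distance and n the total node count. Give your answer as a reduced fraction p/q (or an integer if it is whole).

5/7

Distances from Rhea: Bao:1, Bob:2, David:2, Orla:1, Tomas:1. Sum = 7.
n = 6, so closeness = 5/7.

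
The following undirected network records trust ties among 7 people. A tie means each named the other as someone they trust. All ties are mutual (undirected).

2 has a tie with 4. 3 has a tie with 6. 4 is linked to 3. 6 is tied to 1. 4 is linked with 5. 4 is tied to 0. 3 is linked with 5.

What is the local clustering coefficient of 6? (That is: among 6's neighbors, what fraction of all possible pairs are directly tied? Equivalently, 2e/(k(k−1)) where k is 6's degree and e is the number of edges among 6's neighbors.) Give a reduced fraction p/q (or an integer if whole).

6's neighbors: 1 and 3 (k = 2).
Possible neighbor pairs: C(2,2) = 1. Edges among them: none → e = 0.
Clustering(6) = 0/1.

0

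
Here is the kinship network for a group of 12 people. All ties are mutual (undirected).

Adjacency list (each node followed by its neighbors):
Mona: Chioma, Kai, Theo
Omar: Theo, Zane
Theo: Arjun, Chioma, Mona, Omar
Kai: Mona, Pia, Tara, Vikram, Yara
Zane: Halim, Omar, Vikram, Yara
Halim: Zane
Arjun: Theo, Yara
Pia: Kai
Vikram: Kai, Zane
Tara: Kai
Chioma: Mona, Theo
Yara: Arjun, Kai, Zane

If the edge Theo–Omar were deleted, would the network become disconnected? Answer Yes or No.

No

Even without that edge, Theo still reaches Omar via Theo – Arjun – Yara – Zane – Omar, so the network stays connected. Not a bridge.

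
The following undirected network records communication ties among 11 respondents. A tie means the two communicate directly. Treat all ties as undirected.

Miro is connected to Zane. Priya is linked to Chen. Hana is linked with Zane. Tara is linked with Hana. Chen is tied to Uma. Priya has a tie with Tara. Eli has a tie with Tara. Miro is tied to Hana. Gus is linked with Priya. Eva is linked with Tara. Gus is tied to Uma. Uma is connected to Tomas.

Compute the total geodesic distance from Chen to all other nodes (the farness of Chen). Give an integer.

25

Distances from Chen: Eli:3, Eva:3, Gus:2, Hana:3, Miro:4, Priya:1, Tara:2, Tomas:2, Uma:1, Zane:4.
Sum = 3 + 3 + 2 + 3 + 4 + 1 + 2 + 2 + 1 + 4 = 25.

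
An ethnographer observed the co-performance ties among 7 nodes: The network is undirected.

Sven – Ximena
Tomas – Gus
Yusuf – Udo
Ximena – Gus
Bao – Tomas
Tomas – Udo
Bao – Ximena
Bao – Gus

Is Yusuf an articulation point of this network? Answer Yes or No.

No

Even without Yusuf, every remaining node can still reach every other (the residual graph is connected), so Yusuf is not a cut vertex.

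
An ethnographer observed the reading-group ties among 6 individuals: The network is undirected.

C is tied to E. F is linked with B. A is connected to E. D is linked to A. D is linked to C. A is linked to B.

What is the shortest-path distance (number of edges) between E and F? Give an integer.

3

One shortest route is E – A – B – F, which uses 3 edges, and at distance 2 from E we only reach {B, D}, which does not include F. So d(E,F) = 3.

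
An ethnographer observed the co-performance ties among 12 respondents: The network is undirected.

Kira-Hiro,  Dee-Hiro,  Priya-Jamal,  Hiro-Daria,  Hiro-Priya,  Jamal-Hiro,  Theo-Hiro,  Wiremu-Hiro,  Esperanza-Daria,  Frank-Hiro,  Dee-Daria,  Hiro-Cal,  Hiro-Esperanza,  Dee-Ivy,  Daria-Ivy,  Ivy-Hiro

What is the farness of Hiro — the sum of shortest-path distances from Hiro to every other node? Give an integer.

11

Distances from Hiro: Cal:1, Daria:1, Dee:1, Esperanza:1, Frank:1, Ivy:1, Jamal:1, Kira:1, Priya:1, Theo:1, Wiremu:1.
Sum = 1 + 1 + 1 + 1 + 1 + 1 + 1 + 1 + 1 + 1 + 1 = 11.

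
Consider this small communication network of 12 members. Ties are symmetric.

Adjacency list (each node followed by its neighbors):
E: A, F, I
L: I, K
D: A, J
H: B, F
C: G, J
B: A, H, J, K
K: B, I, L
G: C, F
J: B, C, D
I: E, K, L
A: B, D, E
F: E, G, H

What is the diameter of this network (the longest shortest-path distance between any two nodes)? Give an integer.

Eccentricity of each node (its greatest distance to any other): A:3, B:3, C:4, D:4, E:3, F:3, G:4, H:3, I:4, J:3, K:4, L:4.
The maximum eccentricity is 4, realized for instance by the pair K–G via K – B – H – F – G. So the diameter is 4.

4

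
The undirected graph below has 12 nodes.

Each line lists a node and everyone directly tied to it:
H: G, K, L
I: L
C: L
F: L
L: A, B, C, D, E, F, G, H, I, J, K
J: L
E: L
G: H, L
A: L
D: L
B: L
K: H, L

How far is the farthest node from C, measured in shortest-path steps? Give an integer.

2

Distances from C: A:2, B:2, D:2, E:2, F:2, G:2, H:2, I:2, J:2, K:2, L:1.
The largest is 2 (to E, F, H, B, J, D, K, G, I, and A), so the eccentricity of C is 2.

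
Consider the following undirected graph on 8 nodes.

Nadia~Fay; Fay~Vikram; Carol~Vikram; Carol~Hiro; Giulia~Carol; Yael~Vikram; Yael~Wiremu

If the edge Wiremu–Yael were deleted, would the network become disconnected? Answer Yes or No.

Without the Wiremu–Yael edge there is no alternate route between Wiremu and Yael, so the network disconnects. It is a bridge.

Yes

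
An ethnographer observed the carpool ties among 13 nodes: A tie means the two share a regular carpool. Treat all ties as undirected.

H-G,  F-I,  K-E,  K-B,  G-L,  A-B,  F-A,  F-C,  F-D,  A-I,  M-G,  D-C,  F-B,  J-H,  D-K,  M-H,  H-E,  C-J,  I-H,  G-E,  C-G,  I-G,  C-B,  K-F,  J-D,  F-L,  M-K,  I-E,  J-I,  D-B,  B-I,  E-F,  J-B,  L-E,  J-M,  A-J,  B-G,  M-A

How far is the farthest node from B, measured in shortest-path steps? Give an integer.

2

Distances from B: A:1, C:1, D:1, E:2, F:1, G:1, H:2, I:1, J:1, K:1, L:2, M:2.
The largest is 2 (to M, H, E, and L), so the eccentricity of B is 2.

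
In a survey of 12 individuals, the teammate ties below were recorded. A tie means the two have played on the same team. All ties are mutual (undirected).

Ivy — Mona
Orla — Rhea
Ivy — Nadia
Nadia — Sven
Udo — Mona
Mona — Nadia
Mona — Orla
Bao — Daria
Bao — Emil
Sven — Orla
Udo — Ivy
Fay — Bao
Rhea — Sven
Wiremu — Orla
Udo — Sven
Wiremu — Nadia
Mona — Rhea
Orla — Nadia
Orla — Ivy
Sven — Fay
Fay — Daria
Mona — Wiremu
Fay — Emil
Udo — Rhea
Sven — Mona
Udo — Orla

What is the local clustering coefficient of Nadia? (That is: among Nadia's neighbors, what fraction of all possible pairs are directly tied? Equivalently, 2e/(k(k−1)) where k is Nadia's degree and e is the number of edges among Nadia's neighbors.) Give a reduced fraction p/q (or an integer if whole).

7/10

Nadia's neighbors: Ivy, Mona, Orla, Sven, and Wiremu (k = 5).
Possible neighbor pairs: C(5,2) = 10. Edges among them: Ivy–Mona, Ivy–Orla, Mona–Orla, Mona–Sven, Mona–Wiremu, Orla–Sven, Orla–Wiremu → e = 7.
Clustering(Nadia) = 7/10.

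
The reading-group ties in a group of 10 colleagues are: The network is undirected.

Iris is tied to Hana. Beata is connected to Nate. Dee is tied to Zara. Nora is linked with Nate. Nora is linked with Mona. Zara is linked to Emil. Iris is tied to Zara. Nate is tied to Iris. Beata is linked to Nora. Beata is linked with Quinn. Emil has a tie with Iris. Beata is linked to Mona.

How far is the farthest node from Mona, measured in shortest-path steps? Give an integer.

Distances from Mona: Beata:1, Dee:5, Emil:4, Hana:4, Iris:3, Nate:2, Nora:1, Quinn:2, Zara:4.
The largest is 5 (to Dee), so the eccentricity of Mona is 5.

5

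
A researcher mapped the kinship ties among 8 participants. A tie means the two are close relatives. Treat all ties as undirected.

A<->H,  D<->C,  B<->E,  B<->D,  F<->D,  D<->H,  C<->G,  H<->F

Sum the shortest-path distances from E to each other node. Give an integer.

20

Distances from E: A:4, B:1, C:3, D:2, F:3, G:4, H:3.
Sum = 4 + 1 + 3 + 2 + 3 + 4 + 3 = 20.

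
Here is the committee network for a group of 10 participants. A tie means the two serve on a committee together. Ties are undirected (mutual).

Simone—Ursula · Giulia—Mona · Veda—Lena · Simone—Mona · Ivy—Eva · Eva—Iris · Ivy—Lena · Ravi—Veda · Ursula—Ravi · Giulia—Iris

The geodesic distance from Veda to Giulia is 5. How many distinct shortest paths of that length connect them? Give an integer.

2

The shortest distance is 5. The length-5 paths are: Veda–Ravi–Ursula–Simone–Mona–Giulia; Veda–Lena–Ivy–Eva–Iris–Giulia.
That gives 2 distinct shortest paths.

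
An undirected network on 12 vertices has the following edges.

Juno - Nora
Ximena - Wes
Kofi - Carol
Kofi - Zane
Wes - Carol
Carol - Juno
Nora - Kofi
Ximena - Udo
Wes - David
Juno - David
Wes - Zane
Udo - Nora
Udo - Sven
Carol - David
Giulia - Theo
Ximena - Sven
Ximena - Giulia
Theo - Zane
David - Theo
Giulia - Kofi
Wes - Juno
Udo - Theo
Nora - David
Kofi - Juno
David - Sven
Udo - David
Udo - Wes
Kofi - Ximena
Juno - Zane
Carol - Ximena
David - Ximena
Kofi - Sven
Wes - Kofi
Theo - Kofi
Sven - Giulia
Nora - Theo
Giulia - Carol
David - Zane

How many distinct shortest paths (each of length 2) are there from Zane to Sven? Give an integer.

2

The shortest distance is 2. The length-2 paths are: Zane–David–Sven; Zane–Kofi–Sven.
That gives 2 distinct shortest paths.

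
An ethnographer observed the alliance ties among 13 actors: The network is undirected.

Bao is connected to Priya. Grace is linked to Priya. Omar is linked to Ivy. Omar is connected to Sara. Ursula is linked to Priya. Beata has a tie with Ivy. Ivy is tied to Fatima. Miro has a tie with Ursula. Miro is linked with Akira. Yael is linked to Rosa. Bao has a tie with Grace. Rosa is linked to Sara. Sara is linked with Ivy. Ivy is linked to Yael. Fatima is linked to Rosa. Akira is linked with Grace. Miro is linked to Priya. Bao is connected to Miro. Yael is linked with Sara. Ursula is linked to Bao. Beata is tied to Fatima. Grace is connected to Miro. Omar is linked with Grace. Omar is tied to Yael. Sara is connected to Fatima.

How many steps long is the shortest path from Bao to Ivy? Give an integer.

One shortest route is Bao – Grace – Omar – Ivy, which uses 3 edges, and at distance 2 from Bao we only reach {Akira, Omar}, which does not include Ivy. So d(Bao,Ivy) = 3.

3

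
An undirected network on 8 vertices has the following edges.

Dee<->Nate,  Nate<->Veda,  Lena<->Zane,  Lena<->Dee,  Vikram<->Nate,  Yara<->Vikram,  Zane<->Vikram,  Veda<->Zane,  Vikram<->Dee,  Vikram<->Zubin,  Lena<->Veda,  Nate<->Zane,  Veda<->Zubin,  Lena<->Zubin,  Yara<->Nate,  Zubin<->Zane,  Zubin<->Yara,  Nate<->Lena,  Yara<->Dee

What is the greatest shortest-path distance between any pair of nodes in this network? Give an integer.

Eccentricity of each node (its greatest distance to any other): Dee:2, Lena:2, Nate:2, Veda:2, Vikram:2, Yara:2, Zane:2, Zubin:2.
The maximum eccentricity is 2, realized for instance by the pair Zane–Yara via Zane – Zubin – Yara. So the diameter is 2.

2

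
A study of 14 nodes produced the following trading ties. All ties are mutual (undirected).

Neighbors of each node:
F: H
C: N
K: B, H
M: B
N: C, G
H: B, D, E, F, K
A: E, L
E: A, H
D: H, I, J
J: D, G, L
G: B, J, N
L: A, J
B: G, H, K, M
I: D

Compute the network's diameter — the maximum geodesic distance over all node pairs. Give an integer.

Eccentricity of each node (its greatest distance to any other): A:5, B:3, C:5, D:4, E:5, F:5, G:3, H:4, I:5, J:3, K:4, L:4, M:4, N:4.
The maximum eccentricity is 5, realized for instance by the pair E–C via E – H – B – G – N – C. So the diameter is 5.

5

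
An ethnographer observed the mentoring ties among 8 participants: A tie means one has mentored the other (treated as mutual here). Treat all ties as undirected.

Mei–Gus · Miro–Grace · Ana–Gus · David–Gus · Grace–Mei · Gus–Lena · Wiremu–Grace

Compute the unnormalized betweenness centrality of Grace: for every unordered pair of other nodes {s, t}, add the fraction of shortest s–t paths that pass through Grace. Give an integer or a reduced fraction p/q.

Pairs whose geodesics pass through Grace — Ana–Miro: 1; Ana–Wiremu: 1; Mei–Miro: 1; Mei–Wiremu: 1; David–Miro: 1; David–Wiremu: 1; Miro–Gus: 1; Miro–Wiremu: 1; Miro–Lena: 1; Gus–Wiremu: 1; Wiremu–Lena: 1.
All other pairs contribute 0.
Summing the contributions gives betweenness(Grace) = 11.

11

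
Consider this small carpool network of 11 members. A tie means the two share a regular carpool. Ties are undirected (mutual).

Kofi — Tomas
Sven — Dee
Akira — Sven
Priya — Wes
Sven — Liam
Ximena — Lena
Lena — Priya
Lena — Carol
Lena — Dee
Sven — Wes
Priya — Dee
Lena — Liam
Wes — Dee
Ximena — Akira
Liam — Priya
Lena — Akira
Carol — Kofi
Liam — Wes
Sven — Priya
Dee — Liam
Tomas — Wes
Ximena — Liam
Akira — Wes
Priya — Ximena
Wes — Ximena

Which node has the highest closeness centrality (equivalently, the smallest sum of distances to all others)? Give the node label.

Wes

Farness (sum of distances to all others) for each node — Akira:17, Carol:20, Dee:16, Kofi:24, Lena:15, Liam:15, Priya:15, Sven:17, Tomas:19, Wes:14, Ximena:16.
The smallest farness is 14, for Wes, so Wes has the highest closeness.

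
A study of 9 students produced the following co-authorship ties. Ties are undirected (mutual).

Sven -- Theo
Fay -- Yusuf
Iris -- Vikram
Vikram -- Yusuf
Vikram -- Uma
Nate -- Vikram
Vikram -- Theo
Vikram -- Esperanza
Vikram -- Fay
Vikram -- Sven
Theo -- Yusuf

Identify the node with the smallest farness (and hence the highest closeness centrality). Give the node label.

Vikram

Farness (sum of distances to all others) for each node — Esperanza:15, Fay:14, Iris:15, Nate:15, Sven:14, Theo:13, Uma:15, Vikram:8, Yusuf:13.
The smallest farness is 8, for Vikram, so Vikram has the highest closeness.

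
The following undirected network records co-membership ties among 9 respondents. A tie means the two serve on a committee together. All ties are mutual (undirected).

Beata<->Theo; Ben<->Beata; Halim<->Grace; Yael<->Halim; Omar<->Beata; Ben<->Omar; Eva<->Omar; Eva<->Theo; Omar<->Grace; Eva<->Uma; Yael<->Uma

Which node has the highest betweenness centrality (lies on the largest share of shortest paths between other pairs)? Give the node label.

Unnormalized betweenness of each node: Beata:7/3, Ben:0, Eva:53/6, Grace:11/2, Halim:17/6, Omar:37/3, Theo:4/3, Uma:9/2, Yael:7/3.
Omar has the largest value, 37/3, making it the main broker — the node through which the most shortest paths run.

Omar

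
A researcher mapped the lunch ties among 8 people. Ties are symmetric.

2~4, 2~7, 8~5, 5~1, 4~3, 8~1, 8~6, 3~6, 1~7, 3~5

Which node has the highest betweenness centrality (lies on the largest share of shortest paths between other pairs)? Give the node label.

Unnormalized betweenness of each node: 1:5, 2:2, 3:11/2, 4:3, 5:3, 6:1, 7:3, 8:5/2.
3 has the largest value, 11/2, making it the main broker — the node through which the most shortest paths run.

3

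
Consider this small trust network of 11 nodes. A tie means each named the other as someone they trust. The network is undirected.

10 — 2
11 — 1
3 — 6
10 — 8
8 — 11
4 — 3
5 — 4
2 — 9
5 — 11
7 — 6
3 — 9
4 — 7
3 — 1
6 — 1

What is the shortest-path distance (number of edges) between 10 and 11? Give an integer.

One shortest route is 10 – 8 – 11, which uses 2 edges, and 10 and 11 are not directly tied, so nothing shorter exists. So d(10,11) = 2.

2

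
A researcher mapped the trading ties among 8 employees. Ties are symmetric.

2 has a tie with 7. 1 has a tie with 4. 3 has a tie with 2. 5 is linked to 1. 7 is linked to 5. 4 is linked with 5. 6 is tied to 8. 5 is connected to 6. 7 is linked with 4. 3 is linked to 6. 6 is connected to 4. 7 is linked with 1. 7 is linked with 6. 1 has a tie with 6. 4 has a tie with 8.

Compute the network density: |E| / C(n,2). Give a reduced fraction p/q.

15/28

There are 15 edges and 8 nodes, so the maximum possible is C(8,2) = 28.
Density = 15/28.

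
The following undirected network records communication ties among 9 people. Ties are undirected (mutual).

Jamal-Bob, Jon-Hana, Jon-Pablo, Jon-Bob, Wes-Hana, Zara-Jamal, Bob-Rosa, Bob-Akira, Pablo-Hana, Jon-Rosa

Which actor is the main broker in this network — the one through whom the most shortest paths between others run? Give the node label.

Unnormalized betweenness of each node: Akira:0, Bob:17, Hana:7, Jamal:7, Jon:15, Pablo:0, Rosa:0, Wes:0, Zara:0.
Bob has the largest value, 17, making it the main broker — the node through which the most shortest paths run.

Bob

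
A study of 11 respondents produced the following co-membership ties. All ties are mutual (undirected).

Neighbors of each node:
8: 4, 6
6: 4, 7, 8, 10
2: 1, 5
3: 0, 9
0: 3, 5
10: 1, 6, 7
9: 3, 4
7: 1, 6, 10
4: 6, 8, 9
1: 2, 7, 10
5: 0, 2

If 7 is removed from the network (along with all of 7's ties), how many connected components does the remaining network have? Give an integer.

7's neighbors (1, 6, and 10) remain reachable from one another through other ties, so the rest of the network stays in one piece.

1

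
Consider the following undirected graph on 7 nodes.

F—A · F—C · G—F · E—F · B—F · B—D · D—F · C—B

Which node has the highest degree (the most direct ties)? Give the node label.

Degrees — A:1, B:3, C:2, D:2, E:1, F:6, G:1.
The maximum is 6, attained only by F.

F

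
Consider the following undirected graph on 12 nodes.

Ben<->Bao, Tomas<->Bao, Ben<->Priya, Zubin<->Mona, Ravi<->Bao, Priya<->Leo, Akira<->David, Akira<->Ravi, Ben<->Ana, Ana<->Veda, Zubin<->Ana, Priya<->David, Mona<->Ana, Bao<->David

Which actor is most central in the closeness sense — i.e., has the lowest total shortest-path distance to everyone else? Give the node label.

Farness (sum of distances to all others) for each node — Akira:34, Ana:24, Bao:22, Ben:20, David:26, Leo:34, Mona:33, Priya:24, Ravi:30, Tomas:32, Veda:34, Zubin:33.
The smallest farness is 20, for Ben, so Ben has the highest closeness.

Ben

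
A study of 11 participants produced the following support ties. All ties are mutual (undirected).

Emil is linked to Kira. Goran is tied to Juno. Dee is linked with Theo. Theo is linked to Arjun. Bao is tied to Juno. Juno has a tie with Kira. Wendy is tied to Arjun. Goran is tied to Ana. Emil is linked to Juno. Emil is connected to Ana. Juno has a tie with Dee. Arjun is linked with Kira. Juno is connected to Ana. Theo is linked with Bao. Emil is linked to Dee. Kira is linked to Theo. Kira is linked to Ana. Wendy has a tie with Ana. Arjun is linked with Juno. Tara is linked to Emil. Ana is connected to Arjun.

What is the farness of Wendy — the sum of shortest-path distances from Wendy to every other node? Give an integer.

21

Distances from Wendy: Ana:1, Arjun:1, Bao:3, Dee:3, Emil:2, Goran:2, Juno:2, Kira:2, Tara:3, Theo:2.
Sum = 1 + 1 + 3 + 3 + 2 + 2 + 2 + 2 + 3 + 2 = 21.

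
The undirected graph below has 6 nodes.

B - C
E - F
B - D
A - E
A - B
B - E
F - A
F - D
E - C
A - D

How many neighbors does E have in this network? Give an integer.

E is directly tied to A, B, C, and F. That is 4 neighbors, so the degree of E is 4.

4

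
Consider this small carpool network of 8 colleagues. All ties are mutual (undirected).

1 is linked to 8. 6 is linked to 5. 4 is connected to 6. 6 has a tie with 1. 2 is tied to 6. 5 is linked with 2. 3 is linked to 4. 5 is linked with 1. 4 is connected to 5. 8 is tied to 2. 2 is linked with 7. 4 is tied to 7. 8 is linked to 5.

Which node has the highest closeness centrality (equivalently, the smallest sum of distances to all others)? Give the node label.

Farness (sum of distances to all others) for each node — 1:13, 2:11, 3:16, 4:10, 5:9, 6:10, 7:13, 8:12.
The smallest farness is 9, for 5, so 5 has the highest closeness.

5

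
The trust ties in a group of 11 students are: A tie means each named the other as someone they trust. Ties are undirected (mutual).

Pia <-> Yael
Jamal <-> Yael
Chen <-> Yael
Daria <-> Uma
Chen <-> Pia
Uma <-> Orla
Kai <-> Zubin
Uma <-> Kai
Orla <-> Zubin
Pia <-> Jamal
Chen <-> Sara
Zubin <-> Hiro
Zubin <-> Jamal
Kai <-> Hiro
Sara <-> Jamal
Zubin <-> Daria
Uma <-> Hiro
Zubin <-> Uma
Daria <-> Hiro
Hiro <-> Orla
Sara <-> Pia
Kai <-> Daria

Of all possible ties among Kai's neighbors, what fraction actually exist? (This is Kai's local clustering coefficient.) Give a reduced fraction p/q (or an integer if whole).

1

Kai's neighbors: Daria, Hiro, Uma, and Zubin (k = 4).
Possible neighbor pairs: C(4,2) = 6. Edges among them: Daria–Hiro, Daria–Uma, Daria–Zubin, Hiro–Uma, Hiro–Zubin, Uma–Zubin → e = 6.
Clustering(Kai) = 6/6 = 1.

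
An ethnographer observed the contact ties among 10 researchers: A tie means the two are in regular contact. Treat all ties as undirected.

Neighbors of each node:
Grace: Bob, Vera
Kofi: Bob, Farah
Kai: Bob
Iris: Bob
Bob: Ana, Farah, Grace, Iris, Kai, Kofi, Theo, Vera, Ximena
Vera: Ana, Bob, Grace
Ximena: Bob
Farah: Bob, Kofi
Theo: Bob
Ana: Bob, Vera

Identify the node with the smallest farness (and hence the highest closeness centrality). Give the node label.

Bob

Farness (sum of distances to all others) for each node — Ana:16, Bob:9, Farah:16, Grace:16, Iris:17, Kai:17, Kofi:16, Theo:17, Vera:15, Ximena:17.
The smallest farness is 9, for Bob, so Bob has the highest closeness.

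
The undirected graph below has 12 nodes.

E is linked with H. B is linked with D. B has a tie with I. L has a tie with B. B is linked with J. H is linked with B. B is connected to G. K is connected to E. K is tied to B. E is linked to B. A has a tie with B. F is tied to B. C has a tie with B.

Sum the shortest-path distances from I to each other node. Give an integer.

Distances from I: A:2, B:1, C:2, D:2, E:2, F:2, G:2, H:2, J:2, K:2, L:2.
Sum = 2 + 1 + 2 + 2 + 2 + 2 + 2 + 2 + 2 + 2 + 2 = 21.

21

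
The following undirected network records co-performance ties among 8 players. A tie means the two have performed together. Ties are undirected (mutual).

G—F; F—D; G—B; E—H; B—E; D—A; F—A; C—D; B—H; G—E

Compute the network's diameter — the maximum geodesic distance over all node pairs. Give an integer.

Eccentricity of each node (its greatest distance to any other): A:4, B:4, C:5, D:4, E:4, F:3, G:3, H:5.
The maximum eccentricity is 5, realized for instance by the pair H–C via H – B – G – F – D – C. So the diameter is 5.

5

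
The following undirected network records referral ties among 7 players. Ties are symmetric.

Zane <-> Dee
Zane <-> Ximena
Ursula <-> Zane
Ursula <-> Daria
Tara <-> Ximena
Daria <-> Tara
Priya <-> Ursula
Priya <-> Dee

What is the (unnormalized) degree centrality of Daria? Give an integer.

2

Daria is directly tied to Tara and Ursula. That is 2 neighbors, so the degree of Daria is 2.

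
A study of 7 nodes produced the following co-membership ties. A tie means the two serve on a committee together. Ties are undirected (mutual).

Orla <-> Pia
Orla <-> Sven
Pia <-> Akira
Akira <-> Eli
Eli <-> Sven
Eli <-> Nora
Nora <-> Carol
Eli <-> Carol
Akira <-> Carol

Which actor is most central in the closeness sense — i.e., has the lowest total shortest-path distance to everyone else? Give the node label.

Eli

Farness (sum of distances to all others) for each node — Akira:9, Carol:10, Eli:8, Nora:12, Orla:12, Pia:11, Sven:10.
The smallest farness is 8, for Eli, so Eli has the highest closeness.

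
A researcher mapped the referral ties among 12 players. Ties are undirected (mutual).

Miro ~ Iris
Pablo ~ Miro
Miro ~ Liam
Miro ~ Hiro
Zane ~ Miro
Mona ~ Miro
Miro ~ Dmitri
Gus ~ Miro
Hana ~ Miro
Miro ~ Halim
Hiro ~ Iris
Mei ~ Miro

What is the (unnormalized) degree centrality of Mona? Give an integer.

1

Mona is directly tied to Miro. That is 1 neighbor, so the degree of Mona is 1.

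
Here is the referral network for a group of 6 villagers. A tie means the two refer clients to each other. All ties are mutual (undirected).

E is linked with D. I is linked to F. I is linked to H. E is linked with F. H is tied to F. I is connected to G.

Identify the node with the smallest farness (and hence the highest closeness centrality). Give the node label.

F

Farness (sum of distances to all others) for each node — D:13, E:9, F:7, G:12, H:9, I:8.
The smallest farness is 7, for F, so F has the highest closeness.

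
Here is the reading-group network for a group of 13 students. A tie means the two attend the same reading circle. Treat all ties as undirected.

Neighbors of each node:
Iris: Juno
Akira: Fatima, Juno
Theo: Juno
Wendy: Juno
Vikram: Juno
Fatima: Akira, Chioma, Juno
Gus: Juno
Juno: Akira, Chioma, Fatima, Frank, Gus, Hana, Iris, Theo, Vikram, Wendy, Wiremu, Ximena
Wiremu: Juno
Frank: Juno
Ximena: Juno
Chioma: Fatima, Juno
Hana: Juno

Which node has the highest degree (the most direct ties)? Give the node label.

Juno

Degrees — Akira:2, Chioma:2, Fatima:3, Frank:1, Gus:1, Hana:1, Iris:1, Juno:12, Theo:1, Vikram:1, Wendy:1, Wiremu:1, Ximena:1.
The maximum is 12, attained only by Juno.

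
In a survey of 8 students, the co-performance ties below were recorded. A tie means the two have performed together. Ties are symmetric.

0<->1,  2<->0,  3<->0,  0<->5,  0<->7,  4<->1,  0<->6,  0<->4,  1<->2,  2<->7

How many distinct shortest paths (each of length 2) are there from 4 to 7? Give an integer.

The shortest distance is 2, and the only length-2 path is 4–0–7. So there is exactly 1 shortest path.

1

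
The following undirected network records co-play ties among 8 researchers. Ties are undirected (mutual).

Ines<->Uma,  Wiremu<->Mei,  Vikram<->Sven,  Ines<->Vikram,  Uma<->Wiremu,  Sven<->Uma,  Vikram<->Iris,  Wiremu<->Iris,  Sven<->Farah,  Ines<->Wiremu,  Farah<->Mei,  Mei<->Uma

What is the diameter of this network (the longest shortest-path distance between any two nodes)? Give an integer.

Eccentricity of each node (its greatest distance to any other): Farah:3, Ines:3, Iris:3, Mei:3, Sven:2, Uma:2, Vikram:3, Wiremu:2.
The maximum eccentricity is 3, realized for instance by the pair Ines–Farah via Ines – Wiremu – Mei – Farah. So the diameter is 3.

3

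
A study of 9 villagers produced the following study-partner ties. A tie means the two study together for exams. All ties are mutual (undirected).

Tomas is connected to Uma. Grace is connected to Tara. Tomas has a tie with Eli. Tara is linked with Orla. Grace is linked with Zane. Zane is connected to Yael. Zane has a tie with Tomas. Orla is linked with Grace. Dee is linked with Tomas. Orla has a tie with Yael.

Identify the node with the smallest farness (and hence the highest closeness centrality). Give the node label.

Zane

Farness (sum of distances to all others) for each node — Dee:21, Eli:21, Grace:16, Orla:20, Tara:21, Tomas:14, Uma:21, Yael:17, Zane:13.
The smallest farness is 13, for Zane, so Zane has the highest closeness.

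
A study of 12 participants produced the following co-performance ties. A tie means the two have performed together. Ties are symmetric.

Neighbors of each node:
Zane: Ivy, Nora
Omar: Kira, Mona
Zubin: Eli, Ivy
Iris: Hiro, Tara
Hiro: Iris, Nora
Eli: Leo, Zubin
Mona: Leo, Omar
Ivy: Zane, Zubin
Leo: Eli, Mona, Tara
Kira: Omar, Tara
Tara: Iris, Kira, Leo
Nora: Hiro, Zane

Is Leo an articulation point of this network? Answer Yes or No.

No

Even without Leo, every remaining node can still reach every other (the residual graph is connected), so Leo is not a cut vertex.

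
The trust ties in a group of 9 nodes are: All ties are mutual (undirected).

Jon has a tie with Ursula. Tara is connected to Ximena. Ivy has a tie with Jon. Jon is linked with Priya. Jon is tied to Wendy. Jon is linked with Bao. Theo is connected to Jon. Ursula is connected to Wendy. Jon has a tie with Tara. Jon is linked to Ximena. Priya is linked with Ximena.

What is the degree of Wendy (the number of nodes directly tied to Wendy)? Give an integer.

2

Wendy is directly tied to Jon and Ursula. That is 2 neighbors, so the degree of Wendy is 2.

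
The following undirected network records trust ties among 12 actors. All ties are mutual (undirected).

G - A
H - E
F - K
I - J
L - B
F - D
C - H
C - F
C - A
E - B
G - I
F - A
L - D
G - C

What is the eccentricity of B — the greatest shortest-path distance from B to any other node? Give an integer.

6

Distances from B: A:4, C:3, D:2, E:1, F:3, G:4, H:2, I:5, J:6, K:4, L:1.
The largest is 6 (to J), so the eccentricity of B is 6.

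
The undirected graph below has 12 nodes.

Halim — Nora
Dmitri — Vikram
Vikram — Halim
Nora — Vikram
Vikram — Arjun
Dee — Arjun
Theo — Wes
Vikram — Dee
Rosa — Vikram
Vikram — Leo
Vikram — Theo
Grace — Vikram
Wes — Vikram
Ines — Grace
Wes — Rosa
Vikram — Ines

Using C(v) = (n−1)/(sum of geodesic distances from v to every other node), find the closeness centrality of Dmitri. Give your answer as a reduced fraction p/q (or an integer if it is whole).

11/21

Distances from Dmitri: Arjun:2, Dee:2, Grace:2, Halim:2, Ines:2, Leo:2, Nora:2, Rosa:2, Theo:2, Vikram:1, Wes:2. Sum = 21.
n = 12, so closeness = 11/21.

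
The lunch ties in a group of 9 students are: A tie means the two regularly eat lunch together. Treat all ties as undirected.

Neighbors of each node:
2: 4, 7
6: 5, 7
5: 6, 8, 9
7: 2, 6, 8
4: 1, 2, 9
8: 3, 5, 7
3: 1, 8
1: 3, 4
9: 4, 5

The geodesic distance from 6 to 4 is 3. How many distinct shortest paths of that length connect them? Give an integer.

2

The shortest distance is 3. The length-3 paths are: 6–5–9–4; 6–7–2–4.
That gives 2 distinct shortest paths.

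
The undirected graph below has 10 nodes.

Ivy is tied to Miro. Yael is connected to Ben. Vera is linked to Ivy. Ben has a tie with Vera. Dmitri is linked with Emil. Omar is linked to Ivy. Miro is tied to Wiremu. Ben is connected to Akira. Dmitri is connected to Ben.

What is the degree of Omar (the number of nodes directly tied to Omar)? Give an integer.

Omar is directly tied to Ivy. That is 1 neighbor, so the degree of Omar is 1.

1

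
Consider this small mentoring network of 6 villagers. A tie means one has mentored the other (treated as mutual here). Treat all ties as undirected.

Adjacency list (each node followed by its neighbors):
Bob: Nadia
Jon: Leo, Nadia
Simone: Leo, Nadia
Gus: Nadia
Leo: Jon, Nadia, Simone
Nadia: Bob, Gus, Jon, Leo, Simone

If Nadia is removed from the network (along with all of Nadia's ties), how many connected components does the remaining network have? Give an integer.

Without Nadia, the remaining ties split the others into: {Bob}; {Jon, Leo, Simone}; {Gus}.
That's 3 separate components.

3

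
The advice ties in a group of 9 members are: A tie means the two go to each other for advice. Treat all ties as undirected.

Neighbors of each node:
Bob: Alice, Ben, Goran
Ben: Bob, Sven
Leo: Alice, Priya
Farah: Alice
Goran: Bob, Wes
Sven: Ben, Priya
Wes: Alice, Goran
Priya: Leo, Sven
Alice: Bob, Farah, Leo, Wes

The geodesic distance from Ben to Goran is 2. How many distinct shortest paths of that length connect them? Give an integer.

1

The shortest distance is 2, and the only length-2 path is Ben–Bob–Goran. So there is exactly 1 shortest path.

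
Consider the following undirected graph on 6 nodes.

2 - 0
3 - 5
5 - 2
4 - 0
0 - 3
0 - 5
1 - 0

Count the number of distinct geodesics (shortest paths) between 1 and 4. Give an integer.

The shortest distance is 2, and the only length-2 path is 1–0–4. So there is exactly 1 shortest path.

1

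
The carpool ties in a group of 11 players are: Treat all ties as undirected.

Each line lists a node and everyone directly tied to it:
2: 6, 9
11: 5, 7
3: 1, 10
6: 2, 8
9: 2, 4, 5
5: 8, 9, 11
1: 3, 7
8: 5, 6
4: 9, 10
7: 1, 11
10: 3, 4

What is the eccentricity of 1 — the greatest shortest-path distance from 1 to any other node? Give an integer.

Distances from 1: 2:5, 3:1, 4:3, 5:3, 6:5, 7:1, 8:4, 9:4, 10:2, 11:2.
The largest is 5 (to 2 and 6), so the eccentricity of 1 is 5.

5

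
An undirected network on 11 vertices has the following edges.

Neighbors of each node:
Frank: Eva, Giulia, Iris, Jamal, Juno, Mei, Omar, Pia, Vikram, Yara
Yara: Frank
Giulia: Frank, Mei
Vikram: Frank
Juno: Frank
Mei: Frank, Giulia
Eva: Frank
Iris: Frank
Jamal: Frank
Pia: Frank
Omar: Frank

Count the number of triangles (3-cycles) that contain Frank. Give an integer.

1

Frank's neighbors: Eva, Giulia, Iris, Jamal, Juno, Mei, Omar, Pia, Vikram, and Yara.
Neighbor pairs that are themselves tied: Frank–Giulia–Mei. Each forms one triangle with Frank, for 1 in total.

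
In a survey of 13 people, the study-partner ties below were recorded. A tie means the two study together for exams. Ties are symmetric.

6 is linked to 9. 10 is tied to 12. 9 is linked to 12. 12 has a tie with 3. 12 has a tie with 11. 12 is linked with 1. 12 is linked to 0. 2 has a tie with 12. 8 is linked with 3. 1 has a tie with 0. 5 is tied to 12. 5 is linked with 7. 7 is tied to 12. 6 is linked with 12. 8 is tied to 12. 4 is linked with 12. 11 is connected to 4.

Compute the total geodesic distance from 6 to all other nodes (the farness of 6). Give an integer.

22

Distances from 6: 0:2, 1:2, 2:2, 3:2, 4:2, 5:2, 7:2, 8:2, 9:1, 10:2, 11:2, 12:1.
Sum = 2 + 2 + 2 + 2 + 2 + 2 + 2 + 2 + 1 + 2 + 2 + 1 = 22.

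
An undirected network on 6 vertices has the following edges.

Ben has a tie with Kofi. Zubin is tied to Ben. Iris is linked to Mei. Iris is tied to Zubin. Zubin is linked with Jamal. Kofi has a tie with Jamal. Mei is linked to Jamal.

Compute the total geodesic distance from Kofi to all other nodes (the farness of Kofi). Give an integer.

Distances from Kofi: Ben:1, Iris:3, Jamal:1, Mei:2, Zubin:2.
Sum = 1 + 3 + 1 + 2 + 2 = 9.

9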